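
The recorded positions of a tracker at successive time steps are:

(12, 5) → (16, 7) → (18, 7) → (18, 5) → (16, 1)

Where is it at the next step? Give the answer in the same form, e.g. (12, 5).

Taking differences between consecutive positions: (+4, +2), (+2, +0), (+0, -2), (-2, -4). These grow by (-2, -2) each step.
step 5: (16, 1) + (-4, -6) → (12, -5)

(12, -5)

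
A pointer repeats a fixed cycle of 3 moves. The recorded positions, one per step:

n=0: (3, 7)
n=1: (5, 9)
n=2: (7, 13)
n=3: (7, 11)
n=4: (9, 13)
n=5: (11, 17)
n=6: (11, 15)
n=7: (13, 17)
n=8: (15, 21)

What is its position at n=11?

(19, 25)

Differencing gives (+2, +2), (+2, +4), (+0, -2), (+2, +2), (+2, +4), (+0, -2), (+2, +2), (+2, +4). This is the pattern (+2, +2), (+2, +4), (+0, -2) repeated.
step 9: apply (+0, -2) → (15, 19)
step 10: apply (+2, +2) → (17, 21)
step 11: apply (+2, +4) → (19, 25)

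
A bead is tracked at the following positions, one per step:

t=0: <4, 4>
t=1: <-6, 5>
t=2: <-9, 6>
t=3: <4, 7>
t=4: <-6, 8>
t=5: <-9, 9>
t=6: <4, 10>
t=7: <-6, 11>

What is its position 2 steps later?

First: cycles through 4, -6, -9 every 3 steps. Step 9 lands at position 0 of the cycle → 4.
Second: linear, +1 per step → 13 at step 9.

<4, 13>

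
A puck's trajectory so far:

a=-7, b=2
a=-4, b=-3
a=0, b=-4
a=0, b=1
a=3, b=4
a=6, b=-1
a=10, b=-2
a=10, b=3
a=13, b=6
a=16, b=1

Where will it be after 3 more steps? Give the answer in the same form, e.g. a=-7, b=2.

Step-to-step displacements: (+3, -5), (+4, -1), (+0, +5), (+3, +3), (+3, -5), (+4, -1), (+0, +5), (+3, +3), (+3, -5) — a repeating cycle of length 4.
step 10: apply (+4, -1) → a=20, b=0
step 11: apply (+0, +5) → a=20, b=5
step 12: apply (+3, +3) → a=23, b=8

a=23, b=8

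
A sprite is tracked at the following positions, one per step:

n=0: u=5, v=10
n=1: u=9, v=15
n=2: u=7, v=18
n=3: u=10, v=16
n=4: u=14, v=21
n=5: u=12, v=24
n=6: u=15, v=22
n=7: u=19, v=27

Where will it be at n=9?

u=20, v=28

Differencing gives (+4, +5), (-2, +3), (+3, -2), (+4, +5), (-2, +3), (+3, -2), (+4, +5). This is the pattern (+4, +5), (-2, +3), (+3, -2) repeated.
step 8: apply (-2, +3) → u=17, v=30
step 9: apply (+3, -2) → u=20, v=28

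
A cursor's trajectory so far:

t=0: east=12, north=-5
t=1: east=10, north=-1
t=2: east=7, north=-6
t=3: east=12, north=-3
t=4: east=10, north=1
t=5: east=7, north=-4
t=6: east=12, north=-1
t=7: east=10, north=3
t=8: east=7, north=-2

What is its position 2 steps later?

east=10, north=5

Step-to-step displacements: (-2, +4), (-3, -5), (+5, +3), (-2, +4), (-3, -5), (+5, +3), (-2, +4), (-3, -5) — a repeating cycle of length 3.
step 9: apply (+5, +3) → east=12, north=1
step 10: apply (-2, +4) → east=10, north=5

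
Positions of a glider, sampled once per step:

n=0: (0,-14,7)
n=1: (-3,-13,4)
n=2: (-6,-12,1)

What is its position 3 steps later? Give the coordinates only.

(-15,-9,-8)

Each step adds (-3,+1,-3) to the position.
step 3: (-6,-12,1) + (-3,+1,-3) → (-9,-11,-2)
step 4: (-9,-11,-2) + (-3,+1,-3) → (-12,-10,-5)
step 5: (-12,-10,-5) + (-3,+1,-3) → (-15,-9,-8)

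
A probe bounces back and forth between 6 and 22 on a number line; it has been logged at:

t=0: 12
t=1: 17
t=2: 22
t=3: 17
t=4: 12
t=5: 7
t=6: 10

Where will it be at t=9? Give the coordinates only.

The value reflects between 6 and 22, moving 5 per step.
  step 7: 10 → 15
  step 8: 15 → 20
  step 9: 20 → 19

19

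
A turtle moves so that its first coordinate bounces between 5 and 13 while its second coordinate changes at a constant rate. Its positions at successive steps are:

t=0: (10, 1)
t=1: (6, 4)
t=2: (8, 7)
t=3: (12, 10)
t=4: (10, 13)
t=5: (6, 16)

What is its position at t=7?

(12, 22)

The first coordinate travels 4 per step and bounces off the walls at 5 and 13.
  step 6: 6 → 8
  step 7: 8 → 12
The second coordinate changes by +3 each step: at step 7 it is 22.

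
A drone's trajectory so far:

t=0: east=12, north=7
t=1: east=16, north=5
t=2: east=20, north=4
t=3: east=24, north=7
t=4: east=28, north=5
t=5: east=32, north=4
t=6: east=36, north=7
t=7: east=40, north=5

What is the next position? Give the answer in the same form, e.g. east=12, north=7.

east=44, north=4

The east coordinate changes by +4 each step, so at step 8 it is 12 + 8·(4) = 44.
The north coordinate repeats the cycle [7, 5, 4] with period 3; step 8 mod 3 = 2, giving 4.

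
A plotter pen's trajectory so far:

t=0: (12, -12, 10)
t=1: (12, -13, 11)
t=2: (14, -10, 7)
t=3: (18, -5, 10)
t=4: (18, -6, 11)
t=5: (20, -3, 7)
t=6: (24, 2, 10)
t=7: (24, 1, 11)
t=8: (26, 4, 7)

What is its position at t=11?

(32, 11, 7)

The moves between consecutive positions are (+0, -1, +1), (+2, +3, -4), (+4, +5, +3), (+0, -1, +1), (+2, +3, -4), (+4, +5, +3), (+0, -1, +1), (+2, +3, -4); they repeat the 3-cycle [(+0, -1, +1), (+2, +3, -4), (+4, +5, +3)].
step 9: apply (+4, +5, +3) → (30, 9, 10)
step 10: apply (+0, -1, +1) → (30, 8, 11)
step 11: apply (+2, +3, -4) → (32, 11, 7)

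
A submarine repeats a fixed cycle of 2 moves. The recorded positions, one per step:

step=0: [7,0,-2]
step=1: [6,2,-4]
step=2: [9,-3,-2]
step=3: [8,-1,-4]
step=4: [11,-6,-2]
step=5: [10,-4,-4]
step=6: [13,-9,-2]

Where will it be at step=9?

[14,-10,-4]

Differencing gives [-1,+2,-2], [+3,-5,+2], [-1,+2,-2], [+3,-5,+2], [-1,+2,-2], [+3,-5,+2]. This is the pattern [-1,+2,-2], [+3,-5,+2] repeated.
step 7: apply [-1,+2,-2] → [12,-7,-4]
step 8: apply [+3,-5,+2] → [15,-12,-2]
step 9: apply [-1,+2,-2] → [14,-10,-4]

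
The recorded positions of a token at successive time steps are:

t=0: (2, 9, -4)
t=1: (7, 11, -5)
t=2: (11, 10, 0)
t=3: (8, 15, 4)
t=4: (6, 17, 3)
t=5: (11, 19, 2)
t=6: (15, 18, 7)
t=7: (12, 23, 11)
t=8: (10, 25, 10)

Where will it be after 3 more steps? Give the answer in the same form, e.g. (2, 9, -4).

(16, 31, 18)

Differencing gives (+5, +2, -1), (+4, -1, +5), (-3, +5, +4), (-2, +2, -1), (+5, +2, -1), (+4, -1, +5), (-3, +5, +4), (-2, +2, -1). This is the pattern (+5, +2, -1), (+4, -1, +5), (-3, +5, +4), (-2, +2, -1) repeated.
step 9: apply (+5, +2, -1) → (15, 27, 9)
step 10: apply (+4, -1, +5) → (19, 26, 14)
step 11: apply (-3, +5, +4) → (16, 31, 18)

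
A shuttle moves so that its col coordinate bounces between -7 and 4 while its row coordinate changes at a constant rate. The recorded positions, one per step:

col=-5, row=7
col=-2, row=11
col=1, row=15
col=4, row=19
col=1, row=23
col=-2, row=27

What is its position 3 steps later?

col=-3, row=39

The col coordinate travels 3 per step and bounces off the walls at -7 and 4.
  step 6: -2 → -5
  step 7: -5 → -6
  step 8: -6 → -3
The row coordinate changes by +4 each step: at step 8 it is 39.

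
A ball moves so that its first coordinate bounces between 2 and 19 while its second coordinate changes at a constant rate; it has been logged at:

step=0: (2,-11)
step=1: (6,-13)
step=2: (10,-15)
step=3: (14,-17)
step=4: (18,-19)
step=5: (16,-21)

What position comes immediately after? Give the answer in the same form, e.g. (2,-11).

(12,-23)

The first coordinate travels 4 per step and bounces off the walls at 2 and 19.
  step 6: 16 → 12
The second coordinate changes by -2 each step: at step 6 it is -23.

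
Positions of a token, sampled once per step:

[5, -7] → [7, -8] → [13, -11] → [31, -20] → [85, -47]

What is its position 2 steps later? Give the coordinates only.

[733, -371]

Consecutive displacements [+2, -1], [+6, -3], [+18, -9], [+54, -27] scale by a factor of 3 each step.
step 5: [85, -47] + [+162, -81] → [247, -128]
step 6: [247, -128] + [+486, -243] → [733, -371]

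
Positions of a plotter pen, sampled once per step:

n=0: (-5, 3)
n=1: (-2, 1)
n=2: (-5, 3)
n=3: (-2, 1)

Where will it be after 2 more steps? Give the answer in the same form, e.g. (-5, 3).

Consecutive displacements (+3, -2), (-3, +2), (+3, -2) scale by a factor of -1 each step.
step 4: (-2, 1) + (-3, +2) → (-5, 3)
step 5: (-5, 3) + (+3, -2) → (-2, 1)

(-2, 1)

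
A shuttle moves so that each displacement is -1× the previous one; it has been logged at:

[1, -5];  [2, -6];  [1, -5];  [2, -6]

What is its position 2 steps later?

Step-to-step displacements: [+1, -1], [-1, +1], [+1, -1]; each is -1× the previous.
step 4: [2, -6] + [-1, +1] → [1, -5]
step 5: [1, -5] + [+1, -1] → [2, -6]

[2, -6]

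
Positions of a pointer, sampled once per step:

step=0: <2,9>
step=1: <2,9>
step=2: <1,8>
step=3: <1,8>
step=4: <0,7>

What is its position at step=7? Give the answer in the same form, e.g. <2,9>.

The moves between consecutive positions are <+0,+0>, <-1,-1>, <+0,+0>, <-1,-1>; they repeat the 2-cycle [<+0,+0>, <-1,-1>].
step 5: apply <+0,+0> → <0,7>
step 6: apply <-1,-1> → <-1,6>
step 7: apply <+0,+0> → <-1,6>

<-1,6>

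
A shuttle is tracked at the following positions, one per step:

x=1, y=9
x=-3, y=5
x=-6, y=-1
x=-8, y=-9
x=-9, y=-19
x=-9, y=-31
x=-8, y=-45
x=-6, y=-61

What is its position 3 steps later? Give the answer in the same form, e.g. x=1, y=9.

x=6, y=-121

Taking differences between consecutive positions: (-4, -4), (-3, -6), (-2, -8), (-1, -10), (+0, -12), (+1, -14), (+2, -16). These grow by (+1, -2) each step.
step 8: x=-6, y=-61 + (+3, -18) → x=-3, y=-79
step 9: x=-3, y=-79 + (+4, -20) → x=1, y=-99
step 10: x=1, y=-99 + (+5, -22) → x=6, y=-121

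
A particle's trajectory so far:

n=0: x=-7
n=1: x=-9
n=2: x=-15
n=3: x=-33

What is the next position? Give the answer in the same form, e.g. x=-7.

Step-to-step displacements: -2, -6, -18; each is 3× the previous.
step 4: -33 − 54 → x=-87

x=-87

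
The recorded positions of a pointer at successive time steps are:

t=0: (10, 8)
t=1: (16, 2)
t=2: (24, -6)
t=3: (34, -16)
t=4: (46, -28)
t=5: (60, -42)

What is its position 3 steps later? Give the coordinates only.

First differences are (+6, -6), (+8, -8), (+10, -10), (+12, -12), (+14, -14); their common second difference is (+2, -2) (constant acceleration).
step 6: (60, -42) + (+16, -16) → (76, -58)
step 7: (76, -58) + (+18, -18) → (94, -76)
step 8: (94, -76) + (+20, -20) → (114, -96)

(114, -96)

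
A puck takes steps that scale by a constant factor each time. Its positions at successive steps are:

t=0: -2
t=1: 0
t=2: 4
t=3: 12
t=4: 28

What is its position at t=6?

Consecutive displacements +2, +4, +8, +16 scale by a factor of 2 each step.
step 5: 28 + 32 → 60
step 6: 60 + 64 → 124

124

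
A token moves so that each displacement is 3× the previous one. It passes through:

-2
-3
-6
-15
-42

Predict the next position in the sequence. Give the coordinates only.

-123

Step-to-step displacements: -1, -3, -9, -27; each is 3× the previous.
step 5: -42 − 81 → -123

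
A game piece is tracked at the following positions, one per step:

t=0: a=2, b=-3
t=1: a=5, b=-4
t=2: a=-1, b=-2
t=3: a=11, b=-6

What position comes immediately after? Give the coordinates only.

a=-13, b=2

Consecutive displacements (+3,-1), (-6,+2), (+12,-4) scale by a factor of -2 each step.
step 4: a=11, b=-6 + (-24,+8) → a=-13, b=2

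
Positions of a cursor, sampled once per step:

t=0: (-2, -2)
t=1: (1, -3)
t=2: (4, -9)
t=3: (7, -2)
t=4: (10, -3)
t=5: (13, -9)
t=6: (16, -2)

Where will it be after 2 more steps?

The first coordinate changes by +3 each step, so at step 8 it is -2 + 8·(3) = 22.
The second coordinate repeats the cycle [-2, -3, -9] with period 3; step 8 mod 3 = 2, giving -9.

(22, -9)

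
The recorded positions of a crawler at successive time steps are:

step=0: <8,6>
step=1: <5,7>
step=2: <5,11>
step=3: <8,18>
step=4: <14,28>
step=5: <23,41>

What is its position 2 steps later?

Taking differences between consecutive positions: <-3,+1>, <+0,+4>, <+3,+7>, <+6,+10>, <+9,+13>. These grow by <+3,+3> each step.
step 6: <23,41> + <+12,+16> → <35,57>
step 7: <35,57> + <+15,+19> → <50,76>

<50,76>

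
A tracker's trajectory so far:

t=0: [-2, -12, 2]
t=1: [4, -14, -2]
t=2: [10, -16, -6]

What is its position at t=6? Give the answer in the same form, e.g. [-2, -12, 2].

[34, -24, -22]

Each step adds [+6, -2, -4] to the position.
step 3: [10, -16, -6] + [+6, -2, -4] → [16, -18, -10]
step 4: [16, -18, -10] + [+6, -2, -4] → [22, -20, -14]
step 5: [22, -20, -14] + [+6, -2, -4] → [28, -22, -18]
step 6: [28, -22, -18] + [+6, -2, -4] → [34, -24, -22]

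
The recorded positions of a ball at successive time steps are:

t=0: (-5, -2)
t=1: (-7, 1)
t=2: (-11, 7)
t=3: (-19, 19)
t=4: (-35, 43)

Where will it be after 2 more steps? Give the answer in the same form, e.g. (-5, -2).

Consecutive displacements (-2, +3), (-4, +6), (-8, +12), (-16, +24) scale by a factor of 2 each step.
step 5: (-35, 43) + (-32, +48) → (-67, 91)
step 6: (-67, 91) + (-64, +96) → (-131, 187)

(-131, 187)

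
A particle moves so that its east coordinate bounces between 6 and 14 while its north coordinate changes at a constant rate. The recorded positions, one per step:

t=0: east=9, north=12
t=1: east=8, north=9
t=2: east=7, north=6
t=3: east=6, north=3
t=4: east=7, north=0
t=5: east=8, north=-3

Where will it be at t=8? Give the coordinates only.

east=11, north=-12

The east coordinate travels 1 per step and bounces off the walls at 6 and 14.
  step 6: 8 → 9
  step 7: 9 → 10
  step 8: 10 → 11
The north coordinate changes by -3 each step: at step 8 it is -12.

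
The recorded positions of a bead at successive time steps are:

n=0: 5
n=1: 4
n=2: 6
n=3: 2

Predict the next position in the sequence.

10

Consecutive displacements -1, +2, -4 scale by a factor of -2 each step.
step 4: 2 + 8 → 10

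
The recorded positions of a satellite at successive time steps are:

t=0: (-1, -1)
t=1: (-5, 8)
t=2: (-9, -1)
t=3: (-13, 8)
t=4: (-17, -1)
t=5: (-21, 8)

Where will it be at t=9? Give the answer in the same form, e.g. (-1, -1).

(-37, 8)

First: linear, -4 per step → -37 at step 9.
Second: cycles through -1, 8 every 2 steps. Step 9 lands at position 1 of the cycle → 8.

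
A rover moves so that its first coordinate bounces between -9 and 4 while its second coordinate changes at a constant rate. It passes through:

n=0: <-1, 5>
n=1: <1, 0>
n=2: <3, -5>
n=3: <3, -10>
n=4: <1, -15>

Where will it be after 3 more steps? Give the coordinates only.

The first coordinate travels 2 per step and bounces off the walls at -9 and 4.
  step 5: 1 → -1
  step 6: -1 → -3
  step 7: -3 → -5
The second coordinate changes by -5 each step: at step 7 it is -30.

<-5, -30>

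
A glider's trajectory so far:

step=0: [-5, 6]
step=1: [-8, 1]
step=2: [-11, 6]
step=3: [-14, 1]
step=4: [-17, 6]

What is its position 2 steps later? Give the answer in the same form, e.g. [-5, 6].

[-23, 6]

The first coordinate changes by -3 each step, so at step 6 it is -5 + 6·(-3) = -23.
The second coordinate repeats the cycle [6, 1] with period 2; step 6 mod 2 = 0, giving 6.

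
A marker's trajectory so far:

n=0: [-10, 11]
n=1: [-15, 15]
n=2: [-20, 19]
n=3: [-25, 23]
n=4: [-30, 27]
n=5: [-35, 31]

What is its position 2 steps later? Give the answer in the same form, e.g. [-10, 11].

Constant displacement of [-5, +4] per step.
step 6: [-35, 31] + [-5, +4] → [-40, 35]
step 7: [-40, 35] + [-5, +4] → [-45, 39]

[-45, 39]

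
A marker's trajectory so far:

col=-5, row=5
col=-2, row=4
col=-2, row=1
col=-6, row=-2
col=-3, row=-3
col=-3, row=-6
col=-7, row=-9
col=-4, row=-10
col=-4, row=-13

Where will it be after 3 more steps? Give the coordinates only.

col=-5, row=-20

Differencing gives (+3,-1), (+0,-3), (-4,-3), (+3,-1), (+0,-3), (-4,-3), (+3,-1), (+0,-3). This is the pattern (+3,-1), (+0,-3), (-4,-3) repeated.
step 9: apply (-4,-3) → col=-8, row=-16
step 10: apply (+3,-1) → col=-5, row=-17
step 11: apply (+0,-3) → col=-5, row=-20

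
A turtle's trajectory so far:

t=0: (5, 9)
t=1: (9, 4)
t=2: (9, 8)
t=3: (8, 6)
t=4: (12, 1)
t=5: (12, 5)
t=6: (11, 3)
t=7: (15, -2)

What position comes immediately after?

The moves between consecutive positions are (+4, -5), (+0, +4), (-1, -2), (+4, -5), (+0, +4), (-1, -2), (+4, -5); they repeat the 3-cycle [(+4, -5), (+0, +4), (-1, -2)].
step 8: apply (+0, +4) → (15, 2)

(15, 2)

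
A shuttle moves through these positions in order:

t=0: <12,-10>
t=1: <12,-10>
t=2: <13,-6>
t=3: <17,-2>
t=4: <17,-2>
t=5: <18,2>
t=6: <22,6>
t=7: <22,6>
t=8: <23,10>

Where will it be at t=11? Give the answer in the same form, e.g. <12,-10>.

<28,18>

Differencing gives <+0,+0>, <+1,+4>, <+4,+4>, <+0,+0>, <+1,+4>, <+4,+4>, <+0,+0>, <+1,+4>. This is the pattern <+0,+0>, <+1,+4>, <+4,+4> repeated.
step 9: apply <+4,+4> → <27,14>
step 10: apply <+0,+0> → <27,14>
step 11: apply <+1,+4> → <28,18>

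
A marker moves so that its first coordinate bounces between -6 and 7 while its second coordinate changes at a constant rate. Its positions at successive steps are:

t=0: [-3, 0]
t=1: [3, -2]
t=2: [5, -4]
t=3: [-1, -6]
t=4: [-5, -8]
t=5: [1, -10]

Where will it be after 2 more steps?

[1, -14]

The first coordinate travels 6 per step and bounces off the walls at -6 and 7.
  step 6: 1 → 7
  step 7: 7 → 1
The second coordinate changes by -2 each step: at step 7 it is -14.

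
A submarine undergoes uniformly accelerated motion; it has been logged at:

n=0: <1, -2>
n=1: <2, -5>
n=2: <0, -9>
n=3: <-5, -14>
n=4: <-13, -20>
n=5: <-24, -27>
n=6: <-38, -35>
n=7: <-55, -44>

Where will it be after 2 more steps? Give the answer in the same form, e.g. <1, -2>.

Successive displacements: <+1, -3>, <-2, -4>, <-5, -5>, <-8, -6>, <-11, -7>, <-14, -8>, <-17, -9> — each changes by <-3, -1>.
step 8: <-55, -44> + <-20, -10> → <-75, -54>
step 9: <-75, -54> + <-23, -11> → <-98, -65>

<-98, -65>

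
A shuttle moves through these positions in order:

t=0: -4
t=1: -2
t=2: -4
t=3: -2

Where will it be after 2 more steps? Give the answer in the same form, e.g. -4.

Consecutive displacements +2, -2, +2 scale by a factor of -1 each step.
step 4: -2 − 2 → -4
step 5: -4 + 2 → -2

-2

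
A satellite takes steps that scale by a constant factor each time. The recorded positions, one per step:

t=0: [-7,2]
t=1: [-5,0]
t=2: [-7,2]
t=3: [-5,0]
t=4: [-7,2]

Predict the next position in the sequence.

[-5,0]

The jumps are [+2,-2], [-2,+2], [+2,-2], [-2,+2] — a geometric progression with ratio -1.
step 5: [-7,2] + [+2,-2] → [-5,0]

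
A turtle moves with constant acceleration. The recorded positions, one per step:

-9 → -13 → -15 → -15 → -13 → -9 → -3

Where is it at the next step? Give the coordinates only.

First differences are -4, -2, +0, +2, +4, +6; their common second difference is +2 (constant acceleration).
step 7: -3 + 8 → 5

5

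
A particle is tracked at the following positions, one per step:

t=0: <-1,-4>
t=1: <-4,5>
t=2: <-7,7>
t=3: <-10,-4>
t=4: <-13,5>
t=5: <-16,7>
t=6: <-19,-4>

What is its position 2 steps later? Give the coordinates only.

First: linear, -3 per step → -25 at step 8.
Second: cycles through -4, 5, 7 every 3 steps. Step 8 lands at position 2 of the cycle → 7.

<-25,7>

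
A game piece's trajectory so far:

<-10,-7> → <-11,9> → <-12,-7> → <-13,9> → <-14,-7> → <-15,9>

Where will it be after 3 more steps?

First: linear, -1 per step → -18 at step 8.
Second: cycles through -7, 9 every 2 steps. Step 8 lands at position 0 of the cycle → -7.

<-18,-7>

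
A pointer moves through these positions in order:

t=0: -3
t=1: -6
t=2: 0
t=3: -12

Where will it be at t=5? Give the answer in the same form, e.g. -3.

-36

Consecutive displacements -3, +6, -12 scale by a factor of -2 each step.
step 4: -12 + 24 → 12
step 5: 12 − 48 → -36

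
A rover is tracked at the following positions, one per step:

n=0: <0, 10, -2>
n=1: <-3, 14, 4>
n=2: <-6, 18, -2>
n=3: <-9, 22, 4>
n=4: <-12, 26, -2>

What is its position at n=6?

<-18, 34, -2>

The first coordinate changes by -3 each step, so at step 6 it is 0 + 6·(-3) = -18.
The second coordinate changes by +4 each step, so at step 6 it is 10 + 6·(4) = 34.
The third coordinate repeats the cycle [-2, 4] with period 2; step 6 mod 2 = 0, giving -2.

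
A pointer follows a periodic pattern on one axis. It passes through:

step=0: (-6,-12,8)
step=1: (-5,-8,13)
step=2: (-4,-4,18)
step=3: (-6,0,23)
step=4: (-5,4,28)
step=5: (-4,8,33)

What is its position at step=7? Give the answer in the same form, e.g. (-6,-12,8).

The first coordinate repeats the cycle [-6, -5, -4] with period 3; step 7 mod 3 = 1, giving -5.
The second coordinate changes by +4 each step, so at step 7 it is -12 + 7·(4) = 16.
The third coordinate changes by +5 each step, so at step 7 it is 8 + 7·(5) = 43.

(-5,16,43)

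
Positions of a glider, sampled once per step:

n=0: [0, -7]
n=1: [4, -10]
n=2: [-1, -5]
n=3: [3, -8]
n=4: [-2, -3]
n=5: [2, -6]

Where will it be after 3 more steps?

[-4, 1]

The moves between consecutive positions are [+4, -3], [-5, +5], [+4, -3], [-5, +5], [+4, -3]; they repeat the 2-cycle [[+4, -3], [-5, +5]].
step 6: apply [-5, +5] → [-3, -1]
step 7: apply [+4, -3] → [1, -4]
step 8: apply [-5, +5] → [-4, 1]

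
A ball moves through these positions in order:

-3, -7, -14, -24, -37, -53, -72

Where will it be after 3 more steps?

Taking differences between consecutive positions: -4, -7, -10, -13, -16, -19. These grow by -3 each step.
step 7: -72 − 22 → -94
step 8: -94 − 25 → -119
step 9: -119 − 28 → -147

-147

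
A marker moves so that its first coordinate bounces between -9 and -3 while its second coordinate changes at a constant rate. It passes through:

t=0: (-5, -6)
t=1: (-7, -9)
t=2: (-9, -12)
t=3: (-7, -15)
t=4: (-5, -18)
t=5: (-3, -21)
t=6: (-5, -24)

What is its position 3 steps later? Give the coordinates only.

(-7, -33)

The first coordinate travels 2 per step and bounces off the walls at -9 and -3.
  step 7: -5 → -7
  step 8: -7 → -9
  step 9: -9 → -7
The second coordinate changes by -3 each step: at step 9 it is -33.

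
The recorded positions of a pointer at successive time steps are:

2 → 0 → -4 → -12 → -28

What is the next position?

-60

Consecutive displacements -2, -4, -8, -16 scale by a factor of 2 each step.
step 5: -28 − 32 → -60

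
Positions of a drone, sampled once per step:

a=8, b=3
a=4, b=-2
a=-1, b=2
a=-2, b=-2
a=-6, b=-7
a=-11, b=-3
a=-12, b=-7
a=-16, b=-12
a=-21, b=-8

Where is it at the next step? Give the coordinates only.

a=-22, b=-12

Differencing gives (-4, -5), (-5, +4), (-1, -4), (-4, -5), (-5, +4), (-1, -4), (-4, -5), (-5, +4). This is the pattern (-4, -5), (-5, +4), (-1, -4) repeated.
step 9: apply (-1, -4) → a=-22, b=-12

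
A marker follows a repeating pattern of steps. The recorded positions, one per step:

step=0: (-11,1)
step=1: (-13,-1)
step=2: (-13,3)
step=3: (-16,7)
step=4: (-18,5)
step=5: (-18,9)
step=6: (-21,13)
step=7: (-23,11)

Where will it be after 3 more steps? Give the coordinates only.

The moves between consecutive positions are (-2,-2), (+0,+4), (-3,+4), (-2,-2), (+0,+4), (-3,+4), (-2,-2); they repeat the 3-cycle [(-2,-2), (+0,+4), (-3,+4)].
step 8: apply (+0,+4) → (-23,15)
step 9: apply (-3,+4) → (-26,19)
step 10: apply (-2,-2) → (-28,17)

(-28,17)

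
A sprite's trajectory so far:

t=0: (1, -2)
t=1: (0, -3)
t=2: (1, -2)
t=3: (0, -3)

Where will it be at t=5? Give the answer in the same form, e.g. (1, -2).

Consecutive displacements (-1, -1), (+1, +1), (-1, -1) scale by a factor of -1 each step.
step 4: (0, -3) + (+1, +1) → (1, -2)
step 5: (1, -2) + (-1, -1) → (0, -3)

(0, -3)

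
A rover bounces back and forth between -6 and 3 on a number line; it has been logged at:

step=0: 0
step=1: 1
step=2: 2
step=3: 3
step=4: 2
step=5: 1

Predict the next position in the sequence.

0

The value travels 1 per step and bounces off the walls at -6 and 3.
  step 6: 1 → 0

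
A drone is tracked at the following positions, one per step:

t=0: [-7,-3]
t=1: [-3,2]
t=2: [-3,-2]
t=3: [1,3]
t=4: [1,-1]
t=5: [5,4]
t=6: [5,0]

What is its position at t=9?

Differencing gives [+4,+5], [+0,-4], [+4,+5], [+0,-4], [+4,+5], [+0,-4]. This is the pattern [+4,+5], [+0,-4] repeated.
step 7: apply [+4,+5] → [9,5]
step 8: apply [+0,-4] → [9,1]
step 9: apply [+4,+5] → [13,6]

[13,6]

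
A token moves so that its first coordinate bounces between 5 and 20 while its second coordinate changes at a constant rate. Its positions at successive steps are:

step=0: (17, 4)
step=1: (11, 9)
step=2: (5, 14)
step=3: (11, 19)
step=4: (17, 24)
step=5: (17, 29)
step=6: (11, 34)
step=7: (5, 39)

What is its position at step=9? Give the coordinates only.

The first coordinate reflects between 5 and 20, moving 6 per step.
  step 8: 5 → 11
  step 9: 11 → 17
The second coordinate changes by +5 each step: at step 9 it is 49.

(17, 49)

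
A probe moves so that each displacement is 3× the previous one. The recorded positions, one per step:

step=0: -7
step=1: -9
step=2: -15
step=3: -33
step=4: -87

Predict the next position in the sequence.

-249

Consecutive displacements -2, -6, -18, -54 scale by a factor of 3 each step.
step 5: -87 − 162 → -249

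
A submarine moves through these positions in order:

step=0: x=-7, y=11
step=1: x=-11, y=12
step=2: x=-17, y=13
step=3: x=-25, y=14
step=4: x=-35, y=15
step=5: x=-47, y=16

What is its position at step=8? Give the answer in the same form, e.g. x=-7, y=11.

x=-95, y=19

Taking differences between consecutive positions: (-4, +1), (-6, +1), (-8, +1), (-10, +1), (-12, +1). These grow by (-2, +0) each step.
step 6: x=-47, y=16 + (-14, +1) → x=-61, y=17
step 7: x=-61, y=17 + (-16, +1) → x=-77, y=18
step 8: x=-77, y=18 + (-18, +1) → x=-95, y=19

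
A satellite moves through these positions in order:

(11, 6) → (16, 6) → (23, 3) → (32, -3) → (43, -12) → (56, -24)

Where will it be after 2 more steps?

(88, -57)

First differences are (+5, +0), (+7, -3), (+9, -6), (+11, -9), (+13, -12); their common second difference is (+2, -3) (constant acceleration).
step 6: (56, -24) + (+15, -15) → (71, -39)
step 7: (71, -39) + (+17, -18) → (88, -57)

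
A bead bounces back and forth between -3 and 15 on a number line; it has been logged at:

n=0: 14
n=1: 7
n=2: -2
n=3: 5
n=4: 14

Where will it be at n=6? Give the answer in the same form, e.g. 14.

The value reflects between -3 and 15, moving 9 per step.
  step 5: 14 → 7
  step 6: 7 → -2

-2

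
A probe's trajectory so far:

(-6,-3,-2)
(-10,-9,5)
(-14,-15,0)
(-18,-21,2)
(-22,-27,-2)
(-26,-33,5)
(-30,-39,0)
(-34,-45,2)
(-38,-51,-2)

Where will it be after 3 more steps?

(-50,-69,2)

First: linear, -4 per step → -50 at step 11.
Second: linear, -6 per step → -69 at step 11.
Third: cycles through -2, 5, 0, 2 every 4 steps. Step 11 lands at position 3 of the cycle → 2.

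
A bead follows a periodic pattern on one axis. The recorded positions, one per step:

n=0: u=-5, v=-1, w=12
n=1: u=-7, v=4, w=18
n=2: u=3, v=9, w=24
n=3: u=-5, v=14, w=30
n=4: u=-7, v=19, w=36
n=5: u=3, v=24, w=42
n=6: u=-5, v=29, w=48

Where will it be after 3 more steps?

u=-5, v=44, w=66

The u coordinate repeats the cycle [-5, -7, 3] with period 3; step 9 mod 3 = 0, giving -5.
The v coordinate changes by +5 each step, so at step 9 it is -1 + 9·(5) = 44.
The w coordinate changes by +6 each step, so at step 9 it is 12 + 9·(6) = 66.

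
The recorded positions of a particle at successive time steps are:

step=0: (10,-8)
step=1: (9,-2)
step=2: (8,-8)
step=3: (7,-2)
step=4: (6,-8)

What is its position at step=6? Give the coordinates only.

First: linear, -1 per step → 4 at step 6.
Second: cycles through -8, -2 every 2 steps. Step 6 lands at position 0 of the cycle → -8.

(4,-8)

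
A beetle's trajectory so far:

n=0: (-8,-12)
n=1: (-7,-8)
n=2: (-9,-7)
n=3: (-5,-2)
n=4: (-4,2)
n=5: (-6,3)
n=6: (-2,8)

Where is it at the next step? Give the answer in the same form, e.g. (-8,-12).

(-1,12)

Step-to-step displacements: (+1,+4), (-2,+1), (+4,+5), (+1,+4), (-2,+1), (+4,+5) — a repeating cycle of length 3.
step 7: apply (+1,+4) → (-1,12)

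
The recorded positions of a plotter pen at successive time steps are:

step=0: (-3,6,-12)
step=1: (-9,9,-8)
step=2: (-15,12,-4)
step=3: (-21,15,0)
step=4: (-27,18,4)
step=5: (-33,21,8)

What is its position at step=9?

The position changes by (-6,+3,+4) every step.
step 6: (-33,21,8) + (-6,+3,+4) → (-39,24,12)
step 7: (-39,24,12) + (-6,+3,+4) → (-45,27,16)
step 8: (-45,27,16) + (-6,+3,+4) → (-51,30,20)
step 9: (-51,30,20) + (-6,+3,+4) → (-57,33,24)

(-57,33,24)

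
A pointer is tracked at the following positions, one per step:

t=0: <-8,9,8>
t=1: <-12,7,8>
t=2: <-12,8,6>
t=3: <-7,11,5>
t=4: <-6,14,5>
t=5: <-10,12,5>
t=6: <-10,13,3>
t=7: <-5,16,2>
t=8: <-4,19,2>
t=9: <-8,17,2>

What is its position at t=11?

<-3,21,-1>

Differencing gives <-4,-2,+0>, <+0,+1,-2>, <+5,+3,-1>, <+1,+3,+0>, <-4,-2,+0>, <+0,+1,-2>, <+5,+3,-1>, <+1,+3,+0>, <-4,-2,+0>. This is the pattern <-4,-2,+0>, <+0,+1,-2>, <+5,+3,-1>, <+1,+3,+0> repeated.
step 10: apply <+0,+1,-2> → <-8,18,0>
step 11: apply <+5,+3,-1> → <-3,21,-1>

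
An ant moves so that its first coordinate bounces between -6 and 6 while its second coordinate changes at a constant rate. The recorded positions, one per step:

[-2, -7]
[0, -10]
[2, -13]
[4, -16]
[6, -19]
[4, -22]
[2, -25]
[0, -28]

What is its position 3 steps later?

[-6, -37]

The first coordinate reflects between -6 and 6, moving 2 per step.
  step 8: 0 → -2
  step 9: -2 → -4
  step 10: -4 → -6
The second coordinate changes by -3 each step: at step 10 it is -37.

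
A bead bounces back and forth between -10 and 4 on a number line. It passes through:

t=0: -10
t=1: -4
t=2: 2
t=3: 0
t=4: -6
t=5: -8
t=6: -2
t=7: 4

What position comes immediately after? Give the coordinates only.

The value reflects between -10 and 4, moving 6 per step.
  step 8: 4 → -2

-2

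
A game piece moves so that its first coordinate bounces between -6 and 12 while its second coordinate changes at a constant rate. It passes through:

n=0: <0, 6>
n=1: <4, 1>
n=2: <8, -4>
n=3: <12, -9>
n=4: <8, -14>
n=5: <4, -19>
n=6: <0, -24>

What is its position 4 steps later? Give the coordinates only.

<4, -44>

The first coordinate travels 4 per step and bounces off the walls at -6 and 12.
  step 7: 0 → -4
  step 8: -4 → -4
  step 9: -4 → 0
  step 10: 0 → 4
The second coordinate changes by -5 each step: at step 10 it is -44.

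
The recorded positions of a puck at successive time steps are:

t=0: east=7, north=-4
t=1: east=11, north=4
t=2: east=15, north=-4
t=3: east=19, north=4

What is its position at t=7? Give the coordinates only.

East: linear, +4 per step → 35 at step 7.
North: cycles through -4, 4 every 2 steps. Step 7 lands at position 1 of the cycle → 4.

east=35, north=4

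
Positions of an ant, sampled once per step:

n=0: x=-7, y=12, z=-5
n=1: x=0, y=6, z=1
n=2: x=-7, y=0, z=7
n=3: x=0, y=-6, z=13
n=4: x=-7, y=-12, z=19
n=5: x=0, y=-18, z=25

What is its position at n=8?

x=-7, y=-36, z=43

The x coordinate repeats the cycle [-7, 0] with period 2; step 8 mod 2 = 0, giving -7.
The y coordinate changes by -6 each step, so at step 8 it is 12 + 8·(-6) = -36.
The z coordinate changes by +6 each step, so at step 8 it is -5 + 8·(6) = 43.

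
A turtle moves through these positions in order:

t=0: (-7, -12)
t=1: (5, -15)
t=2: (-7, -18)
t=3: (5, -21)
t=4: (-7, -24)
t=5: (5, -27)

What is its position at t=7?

The first coordinate repeats the cycle [-7, 5] with period 2; step 7 mod 2 = 1, giving 5.
The second coordinate changes by -3 each step, so at step 7 it is -12 + 7·(-3) = -33.

(5, -33)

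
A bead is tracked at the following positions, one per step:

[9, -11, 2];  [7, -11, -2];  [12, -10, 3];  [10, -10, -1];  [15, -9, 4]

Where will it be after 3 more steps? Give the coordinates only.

[16, -8, 1]

The moves between consecutive positions are [-2, +0, -4], [+5, +1, +5], [-2, +0, -4], [+5, +1, +5]; they repeat the 2-cycle [[-2, +0, -4], [+5, +1, +5]].
step 5: apply [-2, +0, -4] → [13, -9, 0]
step 6: apply [+5, +1, +5] → [18, -8, 5]
step 7: apply [-2, +0, -4] → [16, -8, 1]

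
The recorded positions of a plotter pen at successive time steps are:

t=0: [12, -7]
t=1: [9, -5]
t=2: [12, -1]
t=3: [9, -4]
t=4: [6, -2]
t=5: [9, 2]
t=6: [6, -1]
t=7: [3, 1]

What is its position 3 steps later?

[0, 4]

Step-to-step displacements: [-3, +2], [+3, +4], [-3, -3], [-3, +2], [+3, +4], [-3, -3], [-3, +2] — a repeating cycle of length 3.
step 8: apply [+3, +4] → [6, 5]
step 9: apply [-3, -3] → [3, 2]
step 10: apply [-3, +2] → [0, 4]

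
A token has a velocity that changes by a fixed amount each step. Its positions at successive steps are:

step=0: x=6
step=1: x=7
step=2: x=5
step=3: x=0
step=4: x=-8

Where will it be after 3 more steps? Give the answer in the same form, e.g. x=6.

x=-50

Taking differences between consecutive positions: +1, -2, -5, -8. These grow by -3 each step.
step 5: -8 − 11 → x=-19
step 6: -19 − 14 → x=-33
step 7: -33 − 17 → x=-50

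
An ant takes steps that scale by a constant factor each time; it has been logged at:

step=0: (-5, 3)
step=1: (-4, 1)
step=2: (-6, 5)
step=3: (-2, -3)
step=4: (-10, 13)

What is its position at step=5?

(6, -19)

The jumps are (+1, -2), (-2, +4), (+4, -8), (-8, +16) — a geometric progression with ratio -2.
step 5: (-10, 13) + (+16, -32) → (6, -19)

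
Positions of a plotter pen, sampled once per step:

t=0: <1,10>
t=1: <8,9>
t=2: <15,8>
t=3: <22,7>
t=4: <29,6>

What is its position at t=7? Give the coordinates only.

<50,3>

Constant displacement of <+7,-1> per step.
step 5: <29,6> + <+7,-1> → <36,5>
step 6: <36,5> + <+7,-1> → <43,4>
step 7: <43,4> + <+7,-1> → <50,3>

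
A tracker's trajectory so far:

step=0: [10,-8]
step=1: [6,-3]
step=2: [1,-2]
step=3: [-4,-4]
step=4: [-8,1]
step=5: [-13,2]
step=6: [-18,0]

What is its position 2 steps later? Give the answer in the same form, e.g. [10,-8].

Differencing gives [-4,+5], [-5,+1], [-5,-2], [-4,+5], [-5,+1], [-5,-2]. This is the pattern [-4,+5], [-5,+1], [-5,-2] repeated.
step 7: apply [-4,+5] → [-22,5]
step 8: apply [-5,+1] → [-27,6]

[-27,6]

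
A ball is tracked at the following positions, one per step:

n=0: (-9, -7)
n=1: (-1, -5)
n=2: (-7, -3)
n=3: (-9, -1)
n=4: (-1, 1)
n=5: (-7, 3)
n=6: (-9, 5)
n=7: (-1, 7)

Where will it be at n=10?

The first coordinate repeats the cycle [-9, -1, -7] with period 3; step 10 mod 3 = 1, giving -1.
The second coordinate changes by +2 each step, so at step 10 it is -7 + 10·(2) = 13.

(-1, 13)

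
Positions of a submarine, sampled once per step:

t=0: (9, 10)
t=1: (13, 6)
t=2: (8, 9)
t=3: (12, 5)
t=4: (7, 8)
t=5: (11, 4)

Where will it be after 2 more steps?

Step-to-step displacements: (+4, -4), (-5, +3), (+4, -4), (-5, +3), (+4, -4) — a repeating cycle of length 2.
step 6: apply (-5, +3) → (6, 7)
step 7: apply (+4, -4) → (10, 3)

(10, 3)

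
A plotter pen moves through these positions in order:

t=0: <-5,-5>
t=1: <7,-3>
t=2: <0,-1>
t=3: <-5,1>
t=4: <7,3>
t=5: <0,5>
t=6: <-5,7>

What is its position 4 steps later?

First: cycles through -5, 7, 0 every 3 steps. Step 10 lands at position 1 of the cycle → 7.
Second: linear, +2 per step → 15 at step 10.

<7,15>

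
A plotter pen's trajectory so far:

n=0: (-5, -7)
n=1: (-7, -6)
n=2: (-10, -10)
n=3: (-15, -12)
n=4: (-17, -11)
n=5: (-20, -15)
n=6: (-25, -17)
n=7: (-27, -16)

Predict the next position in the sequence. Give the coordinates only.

The moves between consecutive positions are (-2, +1), (-3, -4), (-5, -2), (-2, +1), (-3, -4), (-5, -2), (-2, +1); they repeat the 3-cycle [(-2, +1), (-3, -4), (-5, -2)].
step 8: apply (-3, -4) → (-30, -20)

(-30, -20)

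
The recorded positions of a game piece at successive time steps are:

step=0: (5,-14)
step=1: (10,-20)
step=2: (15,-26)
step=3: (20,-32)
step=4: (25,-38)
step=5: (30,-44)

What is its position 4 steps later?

(50,-68)

Each step adds (+5,-6) to the position.
step 6: (30,-44) + (+5,-6) → (35,-50)
step 7: (35,-50) + (+5,-6) → (40,-56)
step 8: (40,-56) + (+5,-6) → (45,-62)
step 9: (45,-62) + (+5,-6) → (50,-68)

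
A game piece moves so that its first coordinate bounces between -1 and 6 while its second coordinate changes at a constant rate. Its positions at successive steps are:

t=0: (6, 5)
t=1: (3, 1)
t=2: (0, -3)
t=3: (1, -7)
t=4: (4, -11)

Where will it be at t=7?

The first coordinate travels 3 per step and bounces off the walls at -1 and 6.
  step 5: 4 → 5
  step 6: 5 → 2
  step 7: 2 → -1
The second coordinate changes by -4 each step: at step 7 it is -23.

(-1, -23)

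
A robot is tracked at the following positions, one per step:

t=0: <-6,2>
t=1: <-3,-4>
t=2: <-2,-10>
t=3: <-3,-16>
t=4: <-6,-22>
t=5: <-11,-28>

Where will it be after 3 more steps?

First differences are <+3,-6>, <+1,-6>, <-1,-6>, <-3,-6>, <-5,-6>; their common second difference is <-2,+0> (constant acceleration).
step 6: <-11,-28> + <-7,-6> → <-18,-34>
step 7: <-18,-34> + <-9,-6> → <-27,-40>
step 8: <-27,-40> + <-11,-6> → <-38,-46>

<-38,-46>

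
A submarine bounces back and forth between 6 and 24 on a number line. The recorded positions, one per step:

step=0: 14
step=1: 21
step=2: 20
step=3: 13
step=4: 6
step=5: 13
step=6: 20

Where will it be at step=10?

12

The value travels 7 per step and bounces off the walls at 6 and 24.
  step 7: 20 → 21
  step 8: 21 → 14
  step 9: 14 → 7
  step 10: 7 → 12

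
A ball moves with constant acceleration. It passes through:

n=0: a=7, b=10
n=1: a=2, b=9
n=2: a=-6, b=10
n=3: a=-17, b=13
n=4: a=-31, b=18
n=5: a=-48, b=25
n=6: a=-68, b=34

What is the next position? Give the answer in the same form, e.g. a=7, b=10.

First differences are (-5,-1), (-8,+1), (-11,+3), (-14,+5), (-17,+7), (-20,+9); their common second difference is (-3,+2) (constant acceleration).
step 7: a=-68, b=34 + (-23,+11) → a=-91, b=45

a=-91, b=45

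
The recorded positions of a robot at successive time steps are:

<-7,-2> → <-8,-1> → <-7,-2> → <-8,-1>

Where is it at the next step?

The jumps are <-1,+1>, <+1,-1>, <-1,+1> — a geometric progression with ratio -1.
step 4: <-8,-1> + <+1,-1> → <-7,-2>

<-7,-2>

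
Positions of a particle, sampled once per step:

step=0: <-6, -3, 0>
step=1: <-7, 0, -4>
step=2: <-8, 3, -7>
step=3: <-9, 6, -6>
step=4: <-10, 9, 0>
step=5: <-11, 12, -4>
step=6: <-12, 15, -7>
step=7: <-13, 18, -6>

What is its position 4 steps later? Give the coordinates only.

<-17, 30, -6>

The first coordinate changes by -1 each step, so at step 11 it is -6 + 11·(-1) = -17.
The second coordinate changes by +3 each step, so at step 11 it is -3 + 11·(3) = 30.
The third coordinate repeats the cycle [0, -4, -7, -6] with period 4; step 11 mod 4 = 3, giving -6.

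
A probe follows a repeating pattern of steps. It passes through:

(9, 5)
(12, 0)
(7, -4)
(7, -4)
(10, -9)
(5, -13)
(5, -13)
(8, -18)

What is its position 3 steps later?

The moves between consecutive positions are (+3, -5), (-5, -4), (+0, +0), (+3, -5), (-5, -4), (+0, +0), (+3, -5); they repeat the 3-cycle [(+3, -5), (-5, -4), (+0, +0)].
step 8: apply (-5, -4) → (3, -22)
step 9: apply (+0, +0) → (3, -22)
step 10: apply (+3, -5) → (6, -27)

(6, -27)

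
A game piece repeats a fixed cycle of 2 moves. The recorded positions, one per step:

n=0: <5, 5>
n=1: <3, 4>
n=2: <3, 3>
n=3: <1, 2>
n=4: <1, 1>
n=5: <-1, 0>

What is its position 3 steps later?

Differencing gives <-2, -1>, <+0, -1>, <-2, -1>, <+0, -1>, <-2, -1>. This is the pattern <-2, -1>, <+0, -1> repeated.
step 6: apply <+0, -1> → <-1, -1>
step 7: apply <-2, -1> → <-3, -2>
step 8: apply <+0, -1> → <-3, -3>

<-3, -3>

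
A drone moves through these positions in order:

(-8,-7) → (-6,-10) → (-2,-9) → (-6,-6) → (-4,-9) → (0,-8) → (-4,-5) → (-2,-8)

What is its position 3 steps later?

(0,-7)

The moves between consecutive positions are (+2,-3), (+4,+1), (-4,+3), (+2,-3), (+4,+1), (-4,+3), (+2,-3); they repeat the 3-cycle [(+2,-3), (+4,+1), (-4,+3)].
step 8: apply (+4,+1) → (2,-7)
step 9: apply (-4,+3) → (-2,-4)
step 10: apply (+2,-3) → (0,-7)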